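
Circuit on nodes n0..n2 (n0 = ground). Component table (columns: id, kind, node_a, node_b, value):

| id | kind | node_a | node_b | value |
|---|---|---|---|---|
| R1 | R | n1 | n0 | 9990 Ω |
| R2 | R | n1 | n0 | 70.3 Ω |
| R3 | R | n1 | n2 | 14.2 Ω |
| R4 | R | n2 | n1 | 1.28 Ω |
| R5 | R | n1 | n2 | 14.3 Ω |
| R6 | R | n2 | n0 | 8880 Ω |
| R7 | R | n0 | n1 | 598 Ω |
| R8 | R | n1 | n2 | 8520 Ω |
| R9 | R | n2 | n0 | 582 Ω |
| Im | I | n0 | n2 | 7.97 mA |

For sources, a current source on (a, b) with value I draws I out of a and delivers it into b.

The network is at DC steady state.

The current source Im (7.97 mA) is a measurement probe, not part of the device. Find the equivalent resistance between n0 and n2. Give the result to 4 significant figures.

MNA unknowns: 2 node voltages V₁..V_2
R1: Y=0.0001001 on G[1,0]
R2: Y=0.01422 on G[1,0]
R3: Y=0.07042 on G[1,2]
R4: Y=0.7812 on G[2,1]
R5: Y=0.06993 on G[1,2]
R6: Y=0.0001126 on G[2,0]
R7: Y=0.001672 on G[0,1]
R8: Y=0.0001174 on G[1,2]
R9: Y=0.001718 on G[2,0]
Im: z[0]−=0.00797, z[2]+=0.00797
solve → V1=0.4463, V2=0.4540

R_eq = 56.96 Ω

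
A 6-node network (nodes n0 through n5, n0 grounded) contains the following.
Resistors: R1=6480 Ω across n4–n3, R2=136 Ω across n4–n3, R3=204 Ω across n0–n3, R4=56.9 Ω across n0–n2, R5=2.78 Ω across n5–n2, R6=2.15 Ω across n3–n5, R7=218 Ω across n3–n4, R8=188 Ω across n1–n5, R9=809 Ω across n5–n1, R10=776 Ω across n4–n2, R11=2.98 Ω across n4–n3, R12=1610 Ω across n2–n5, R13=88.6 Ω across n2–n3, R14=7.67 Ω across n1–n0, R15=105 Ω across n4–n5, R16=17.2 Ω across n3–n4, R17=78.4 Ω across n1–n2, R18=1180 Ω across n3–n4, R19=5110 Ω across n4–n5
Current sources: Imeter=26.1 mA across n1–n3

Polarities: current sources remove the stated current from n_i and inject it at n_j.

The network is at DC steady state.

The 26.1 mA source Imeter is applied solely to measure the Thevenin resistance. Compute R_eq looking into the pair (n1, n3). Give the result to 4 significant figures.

R_eq = 28.86 Ω

Element admittances at DC:
  Y(R1) = 0.0001543 S between n4,n3
  Y(R2) = 0.007353 S between n4,n3
  Y(R3) = 0.004902 S between n0,n3
  Y(R4) = 0.01757 S between n0,n2
  Y(R5) = 0.3597 S between n5,n2
  Y(R6) = 0.4651 S between n3,n5
  Y(R7) = 0.004587 S between n3,n4
  Y(R8) = 0.005319 S between n1,n5
  Y(R9) = 0.001236 S between n5,n1
  Y(R10) = 0.001289 S between n4,n2
  Y(R11) = 0.3356 S between n4,n3
  Y(R12) = 0.0006211 S between n2,n5
  Y(R13) = 0.01129 S between n2,n3
  Y(R14) = 0.1304 S between n1,n0
  Y(R15) = 0.009524 S between n4,n5
  Y(R16) = 0.05814 S between n3,n4
  Y(R17) = 0.01276 S between n1,n2
  Y(R18) = 0.0008475 S between n3,n4
  Y(R19) = 0.0001957 S between n4,n5
  Imeter: injects 0.0261 A into n3 (from n1)
Assemble and solve the 5×5 MNA system:
  V(n1)=-0.1000  V(n2)=0.5600  V(n3)=0.6532  V(n4)=0.6519  V(n5)=0.6074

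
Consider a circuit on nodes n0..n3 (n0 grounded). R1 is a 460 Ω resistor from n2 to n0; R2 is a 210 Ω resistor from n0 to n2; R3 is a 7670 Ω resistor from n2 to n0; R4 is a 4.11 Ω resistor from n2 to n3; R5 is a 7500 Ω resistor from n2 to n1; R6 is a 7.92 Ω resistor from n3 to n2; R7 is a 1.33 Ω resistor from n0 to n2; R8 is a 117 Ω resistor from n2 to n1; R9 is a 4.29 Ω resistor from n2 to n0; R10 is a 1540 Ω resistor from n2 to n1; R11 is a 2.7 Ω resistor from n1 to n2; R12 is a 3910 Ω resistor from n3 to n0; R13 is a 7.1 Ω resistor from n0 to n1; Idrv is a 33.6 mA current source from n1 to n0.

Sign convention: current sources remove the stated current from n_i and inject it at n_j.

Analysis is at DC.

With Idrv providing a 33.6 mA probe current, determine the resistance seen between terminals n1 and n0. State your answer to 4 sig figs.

R_eq = 2.407 Ω

Element admittances at DC:
  Y(R1) = 0.002174 S between n2,n0
  Y(R2) = 0.004762 S between n0,n2
  Y(R3) = 0.0001304 S between n2,n0
  Y(R4) = 0.2433 S between n2,n3
  Y(R5) = 0.0001333 S between n2,n1
  Y(R6) = 0.1263 S between n3,n2
  Y(R7) = 0.7519 S between n0,n2
  Y(R8) = 0.008547 S between n2,n1
  Y(R9) = 0.2331 S between n2,n0
  Y(R10) = 0.0006494 S between n2,n1
  Y(R11) = 0.3704 S between n1,n2
  Y(R12) = 0.0002558 S between n3,n0
  Y(R13) = 0.1408 S between n0,n1
  Idrv: injects 0.0336 A into n0 (from n1)
Assemble and solve the 3×3 MNA system:
  V(n1)=-0.08087  V(n2)=-0.02238  V(n3)=-0.02237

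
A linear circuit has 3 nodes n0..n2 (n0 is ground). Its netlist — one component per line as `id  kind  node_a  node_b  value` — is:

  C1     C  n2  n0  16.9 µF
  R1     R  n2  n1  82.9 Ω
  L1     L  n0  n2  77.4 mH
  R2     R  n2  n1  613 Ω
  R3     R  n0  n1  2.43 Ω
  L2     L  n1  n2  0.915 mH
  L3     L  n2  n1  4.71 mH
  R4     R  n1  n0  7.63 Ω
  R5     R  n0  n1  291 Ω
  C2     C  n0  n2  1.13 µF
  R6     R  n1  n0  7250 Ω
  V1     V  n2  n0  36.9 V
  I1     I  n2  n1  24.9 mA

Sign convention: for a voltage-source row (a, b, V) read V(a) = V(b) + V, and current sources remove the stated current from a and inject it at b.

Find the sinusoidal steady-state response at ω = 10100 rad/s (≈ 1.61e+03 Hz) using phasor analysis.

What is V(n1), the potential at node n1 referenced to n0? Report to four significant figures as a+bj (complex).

MNA unknowns: 2 node voltages V₁..V_2 plus 1 source current (V1)
C1: Y=0.000+0.1707j on G[2,0]
R1: Y=0.01206+0.000j on G[2,1]
L1: Y=0.000-0.001279j on G[0,2]
R2: Y=0.001631+0.000j on G[2,1]
R3: Y=0.4115+0.000j on G[0,1]
L2: Y=0.000-0.1082j on G[1,2]
L3: Y=0.000-0.02102j on G[2,1]
R4: Y=0.1311+0.000j on G[1,0]
R5: Y=0.003436+0.000j on G[0,1]
C2: Y=0.000+0.01141j on G[0,2]
R6: Y=0.0001379+0.000j on G[1,0]
V1: row V2−V0=36.9, i_V1 at 2,0
I1: z[2]−=0.0249, z[1]+=0.0249
solve → V1=2.766-7.879j, V2=36.90+0.000j
aux → i_V1=-1.511-2.369j

2.766-7.879j V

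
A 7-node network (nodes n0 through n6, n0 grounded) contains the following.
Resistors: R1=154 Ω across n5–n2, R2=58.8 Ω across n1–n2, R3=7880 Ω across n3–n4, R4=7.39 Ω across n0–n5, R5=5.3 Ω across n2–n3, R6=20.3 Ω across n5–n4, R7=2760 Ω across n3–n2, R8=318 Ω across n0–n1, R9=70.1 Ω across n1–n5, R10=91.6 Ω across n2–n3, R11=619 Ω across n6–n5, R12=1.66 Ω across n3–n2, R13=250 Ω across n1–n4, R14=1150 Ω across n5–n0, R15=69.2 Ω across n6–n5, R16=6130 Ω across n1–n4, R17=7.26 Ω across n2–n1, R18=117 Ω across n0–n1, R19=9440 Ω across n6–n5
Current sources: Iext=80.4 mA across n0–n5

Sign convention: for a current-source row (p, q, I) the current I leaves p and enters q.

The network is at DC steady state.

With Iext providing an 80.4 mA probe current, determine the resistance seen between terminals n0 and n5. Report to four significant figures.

Apply KCL at each of the 6 non-ground nodes and solve the resulting linear system.
Node n1: branches {R2, R8, R9, R13, R16, R17, R18} → V_1 = 0.3774
Node n2: branches {R1, R2, R5, R7, R10, R12, R17} → V_2 = 0.3848
Node n3: branches {R3, R5, R7, R10, R12} → V_3 = 0.3848
Node n4: branches {R3, R6, R13, R16} → V_4 = 0.5435
Node n5: branches {R1, R4, R6, R9, R11, R14, R15, R19, Iext} → V_5 = 0.5580
Node n6: branches {R11, R15, R19} → V_6 = 0.5580

R_eq = 6.940 Ω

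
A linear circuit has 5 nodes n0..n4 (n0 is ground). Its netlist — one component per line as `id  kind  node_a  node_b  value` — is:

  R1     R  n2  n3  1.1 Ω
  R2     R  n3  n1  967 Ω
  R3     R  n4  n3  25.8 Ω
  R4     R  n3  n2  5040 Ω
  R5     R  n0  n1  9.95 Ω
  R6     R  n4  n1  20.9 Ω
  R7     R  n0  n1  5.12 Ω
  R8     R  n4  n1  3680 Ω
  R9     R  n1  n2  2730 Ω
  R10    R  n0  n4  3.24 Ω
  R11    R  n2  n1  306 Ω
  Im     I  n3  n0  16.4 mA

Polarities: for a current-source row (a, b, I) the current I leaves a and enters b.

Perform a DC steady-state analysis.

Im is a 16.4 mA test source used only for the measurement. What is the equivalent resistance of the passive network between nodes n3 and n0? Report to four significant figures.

Element admittances at DC:
  Y(R1) = 0.9091 S between n2,n3
  Y(R2) = 0.001034 S between n3,n1
  Y(R3) = 0.03876 S between n4,n3
  Y(R4) = 0.0001984 S between n3,n2
  Y(R5) = 0.1005 S between n0,n1
  Y(R6) = 0.04785 S between n4,n1
  Y(R7) = 0.1953 S between n0,n1
  Y(R8) = 0.0002717 S between n4,n1
  Y(R9) = 0.0003663 S between n1,n2
  Y(R10) = 0.3086 S between n0,n4
  Y(R11) = 0.003268 S between n2,n1
  Im: injects 0.0164 A into n0 (from n3)
Assemble and solve the 4×4 MNA system:
  V(n1)=-0.01139  V(n2)=-0.4151  V(n3)=-0.4167  V(n4)=-0.04222

R_eq = 25.41 Ω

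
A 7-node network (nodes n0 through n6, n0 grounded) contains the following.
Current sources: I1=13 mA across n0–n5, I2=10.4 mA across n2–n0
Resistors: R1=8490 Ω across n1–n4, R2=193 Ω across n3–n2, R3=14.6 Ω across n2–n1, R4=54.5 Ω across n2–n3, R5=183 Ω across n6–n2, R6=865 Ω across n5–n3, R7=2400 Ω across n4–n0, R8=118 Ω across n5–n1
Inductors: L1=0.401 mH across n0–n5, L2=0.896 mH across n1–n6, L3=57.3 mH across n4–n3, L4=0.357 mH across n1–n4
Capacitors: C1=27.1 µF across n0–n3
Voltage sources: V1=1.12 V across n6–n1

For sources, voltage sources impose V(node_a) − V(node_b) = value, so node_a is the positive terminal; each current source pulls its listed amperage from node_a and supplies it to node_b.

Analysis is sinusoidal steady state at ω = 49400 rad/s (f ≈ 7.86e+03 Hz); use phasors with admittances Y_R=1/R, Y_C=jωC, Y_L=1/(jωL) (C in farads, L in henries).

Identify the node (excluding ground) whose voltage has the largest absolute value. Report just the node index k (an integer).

Element admittances at ω=49400 rad/s:
  I1: injects 0.013 A into n5 (from n0)
  Y(R1) = 0.0001178+0.000j S between n1,n4
  Y(R2) = 0.005181+0.000j S between n3,n2
  I2: injects 0.0104 A into n0 (from n2)
  Y(R3) = 0.06849+0.000j S between n2,n1
  Y(L1) = 0.000-0.05048j S between n0,n5
  Y(L2) = 0.000-0.02259j S between n1,n6
  Y(R4) = 0.01835+0.000j S between n2,n3
  Y(R5) = 0.005464+0.000j S between n6,n2
  Y(C1) = 0.000+1.339j S between n0,n3
  Y(L3) = 0.000-0.0003533j S between n4,n3
  Y(L4) = 0.000-0.05670j S between n1,n4
  Y(R6) = 0.001156+0.000j S between n5,n3
  Y(R7) = 0.0004167+0.000j S between n4,n0
  Y(R8) = 0.008475+0.000j S between n5,n1
  V1: constraint V(n6)−V(n1) = 1.12
Assemble and solve the 7×7 MNA system:
  V(n1)=-0.3419+0.06082j  V(n2)=-0.3030+0.04742j  V(n3)=0.0009938+0.005306j  V(n4)=-0.3393+0.06294j  V(n5)=0.02687+0.1950j  V(n6)=0.7781+0.06082j
  i(V1)=-0.005908+0.02523j

6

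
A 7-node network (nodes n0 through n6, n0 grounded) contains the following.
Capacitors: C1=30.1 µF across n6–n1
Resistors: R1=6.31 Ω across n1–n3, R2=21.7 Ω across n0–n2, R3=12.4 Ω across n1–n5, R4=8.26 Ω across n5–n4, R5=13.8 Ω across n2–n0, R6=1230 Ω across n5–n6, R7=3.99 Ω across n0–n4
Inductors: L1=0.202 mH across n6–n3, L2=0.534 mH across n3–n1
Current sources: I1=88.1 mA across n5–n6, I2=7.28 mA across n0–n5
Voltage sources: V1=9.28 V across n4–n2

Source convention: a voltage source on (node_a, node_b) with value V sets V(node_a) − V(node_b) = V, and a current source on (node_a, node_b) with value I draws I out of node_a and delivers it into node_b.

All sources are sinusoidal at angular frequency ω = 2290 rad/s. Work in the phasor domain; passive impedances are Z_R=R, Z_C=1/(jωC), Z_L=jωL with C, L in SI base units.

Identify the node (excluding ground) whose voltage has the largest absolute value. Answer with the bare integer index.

2

Apply KCL at each of the 6 non-ground nodes and solve the resulting linear system.
Node n1: branches {C1, R1, R3, L2} → V_1 = 4.141-0.001606j
Node n2: branches {R2, R5, V1} → V_2 = -6.280+0.000j
Node n3: branches {R1, L1, L2} → V_3 = 4.166+0.1138j
Node n4: branches {R4, R7, V1} → V_4 = 3.000+0.000j
Node n5: branches {R3, I1, R4, I2, R6} → V_5 = 3.060+0.000j
Node n6: branches {C1, L1, I1, R6} → V_6 = 4.167+0.1593j
Source currents: i(V1)=-0.7445+0.000j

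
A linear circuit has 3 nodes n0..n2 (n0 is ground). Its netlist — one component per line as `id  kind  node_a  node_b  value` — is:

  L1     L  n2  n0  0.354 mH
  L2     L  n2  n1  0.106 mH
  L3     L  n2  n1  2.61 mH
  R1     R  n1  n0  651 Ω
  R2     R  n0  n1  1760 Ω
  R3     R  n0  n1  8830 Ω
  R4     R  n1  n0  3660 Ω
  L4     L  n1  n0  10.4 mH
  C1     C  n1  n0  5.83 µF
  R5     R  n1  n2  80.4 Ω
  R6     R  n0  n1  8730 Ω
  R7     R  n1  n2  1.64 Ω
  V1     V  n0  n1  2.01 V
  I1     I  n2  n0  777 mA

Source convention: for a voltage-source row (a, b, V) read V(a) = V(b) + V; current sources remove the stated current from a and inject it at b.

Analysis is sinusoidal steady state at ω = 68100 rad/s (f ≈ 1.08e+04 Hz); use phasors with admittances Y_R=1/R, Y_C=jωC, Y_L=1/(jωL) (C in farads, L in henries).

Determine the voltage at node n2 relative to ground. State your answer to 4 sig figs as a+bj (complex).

Apply KCL at each of the 2 non-ground nodes and solve the resulting linear system.
Node n1: branches {L2, L3, R1, R2, R3, R4, L4, C1, R5, R6, R7, V1} → V_1 = -2.010+0.000j
Node n2: branches {L1, L2, L3, R5, R7, I1} → V_2 = -3.120-0.4652j
Source currents: i(V1)=0.7525-0.6658j

-3.120-0.4652j V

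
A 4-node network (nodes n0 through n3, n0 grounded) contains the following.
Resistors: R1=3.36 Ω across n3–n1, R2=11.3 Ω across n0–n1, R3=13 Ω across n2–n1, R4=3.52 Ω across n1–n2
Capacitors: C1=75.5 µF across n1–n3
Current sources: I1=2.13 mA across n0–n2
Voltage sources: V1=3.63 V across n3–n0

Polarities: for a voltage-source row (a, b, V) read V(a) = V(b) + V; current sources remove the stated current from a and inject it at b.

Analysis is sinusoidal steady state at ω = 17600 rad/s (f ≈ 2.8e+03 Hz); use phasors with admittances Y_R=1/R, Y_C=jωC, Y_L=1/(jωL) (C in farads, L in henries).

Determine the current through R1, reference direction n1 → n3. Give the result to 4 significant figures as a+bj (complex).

Element admittances at ω=17600 rad/s:
  Y(R1) = 0.2976+0.000j S between n3,n1
  Y(R2) = 0.08850+0.000j S between n0,n1
  Y(R3) = 0.07692+0.000j S between n2,n1
  Y(C1) = 0.000+1.329j S between n1,n3
  Y(R4) = 0.2841+0.000j S between n1,n2
  I1: injects 0.00213 A into n2 (from n0)
  V1: constraint V(n3)−V(n0) = 3.63
Assemble and solve the 4×4 MNA system:
  V(n1)=3.566+0.2215j  V(n2)=3.572+0.2215j  V(n3)=3.630+0.000j
  i(V1)=-0.3134-0.01960j

-0.01915+0.06591j A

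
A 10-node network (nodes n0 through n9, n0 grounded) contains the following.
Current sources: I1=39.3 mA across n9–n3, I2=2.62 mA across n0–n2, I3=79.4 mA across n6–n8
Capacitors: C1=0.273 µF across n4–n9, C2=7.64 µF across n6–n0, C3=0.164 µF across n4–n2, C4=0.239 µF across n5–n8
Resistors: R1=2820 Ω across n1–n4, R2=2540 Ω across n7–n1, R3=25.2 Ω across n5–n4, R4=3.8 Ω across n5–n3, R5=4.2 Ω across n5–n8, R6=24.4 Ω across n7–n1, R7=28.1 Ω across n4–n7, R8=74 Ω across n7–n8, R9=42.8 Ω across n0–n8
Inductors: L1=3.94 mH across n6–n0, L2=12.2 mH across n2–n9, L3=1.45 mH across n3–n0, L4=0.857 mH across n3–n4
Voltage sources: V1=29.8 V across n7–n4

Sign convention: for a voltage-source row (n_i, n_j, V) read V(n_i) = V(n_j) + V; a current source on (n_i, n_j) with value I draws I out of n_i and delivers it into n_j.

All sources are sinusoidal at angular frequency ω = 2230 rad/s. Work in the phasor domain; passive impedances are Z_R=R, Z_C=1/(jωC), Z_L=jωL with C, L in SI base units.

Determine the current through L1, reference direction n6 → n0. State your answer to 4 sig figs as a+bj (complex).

Apply KCL at each of the 9 non-ground nodes and solve the resulting linear system.
Node n1: branches {R1, R2, R6} → V_1 = 29.48-0.6148j
Node n2: branches {C3, L2, I2} → V_2 = -0.06242+37.30j
Node n3: branches {I1, R4, L3, L4} → V_3 = -0.005973+0.05235j
Node n4: branches {C1, R1, R3, C3, R7, L4, V1} → V_4 = -0.06242-0.6148j
Node n5: branches {R3, R4, R5, C4} → V_5 = 1.233-0.05287j
Node n6: branches {C2, L1, I3} → V_6 = 0.000-0.8204j
Node n7: branches {R2, R6, R7, R8, V1} → V_7 = 29.74-0.6148j
Node n8: branches {R5, C4, I3, R8, R9} → V_8 = 2.818-0.07906j
Node n9: branches {I1, C1, L2} → V_9 = -0.06242+36.86j
Source currents: i(V1)=-1.435+0.007239j

-0.09338+0.000j A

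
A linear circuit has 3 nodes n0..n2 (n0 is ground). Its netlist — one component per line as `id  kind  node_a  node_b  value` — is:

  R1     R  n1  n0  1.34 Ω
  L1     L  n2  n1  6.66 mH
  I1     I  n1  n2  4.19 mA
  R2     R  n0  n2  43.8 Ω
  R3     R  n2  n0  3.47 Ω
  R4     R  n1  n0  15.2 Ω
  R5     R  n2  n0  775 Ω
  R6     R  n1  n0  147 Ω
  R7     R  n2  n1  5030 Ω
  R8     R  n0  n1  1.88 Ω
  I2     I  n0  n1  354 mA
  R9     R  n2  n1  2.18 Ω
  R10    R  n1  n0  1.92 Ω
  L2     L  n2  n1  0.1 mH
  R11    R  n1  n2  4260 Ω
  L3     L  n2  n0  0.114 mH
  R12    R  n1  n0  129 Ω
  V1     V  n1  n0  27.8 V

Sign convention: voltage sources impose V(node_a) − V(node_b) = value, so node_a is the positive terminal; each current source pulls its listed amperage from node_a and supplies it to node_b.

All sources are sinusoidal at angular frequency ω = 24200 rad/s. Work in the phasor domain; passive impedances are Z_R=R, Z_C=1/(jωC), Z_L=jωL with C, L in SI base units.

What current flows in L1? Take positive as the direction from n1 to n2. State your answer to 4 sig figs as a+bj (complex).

Element admittances at ω=24200 rad/s:
  Y(R1) = 0.7463+0.000j S between n1,n0
  Y(L1) = 0.000-0.006205j S between n2,n1
  I1: injects 0.00419 A into n2 (from n1)
  Y(R2) = 0.02283+0.000j S between n0,n2
  Y(R3) = 0.2882+0.000j S between n2,n0
  Y(R4) = 0.06579+0.000j S between n1,n0
  Y(R5) = 0.001290+0.000j S between n2,n0
  Y(R6) = 0.006803+0.000j S between n1,n0
  Y(R7) = 0.0001988+0.000j S between n2,n1
  Y(R8) = 0.5319+0.000j S between n0,n1
  I2: injects 0.354 A into n1 (from n0)
  Y(R9) = 0.4587+0.000j S between n2,n1
  Y(R10) = 0.5208+0.000j S between n1,n0
  Y(L2) = 0.000-0.4132j S between n2,n1
  Y(R11) = 0.0002347+0.000j S between n1,n2
  Y(L3) = 0.000-0.3625j S between n2,n0
  Y(R12) = 0.007752+0.000j S between n1,n0
  V1: constraint V(n1)−V(n0) = 27.8
Assemble and solve the 3×3 MNA system:
  V(n1)=27.80+0.000j  V(n2)=15.72+0.8193j
  i(V1)=-57.10+5.443j

-0.005084-0.07495j A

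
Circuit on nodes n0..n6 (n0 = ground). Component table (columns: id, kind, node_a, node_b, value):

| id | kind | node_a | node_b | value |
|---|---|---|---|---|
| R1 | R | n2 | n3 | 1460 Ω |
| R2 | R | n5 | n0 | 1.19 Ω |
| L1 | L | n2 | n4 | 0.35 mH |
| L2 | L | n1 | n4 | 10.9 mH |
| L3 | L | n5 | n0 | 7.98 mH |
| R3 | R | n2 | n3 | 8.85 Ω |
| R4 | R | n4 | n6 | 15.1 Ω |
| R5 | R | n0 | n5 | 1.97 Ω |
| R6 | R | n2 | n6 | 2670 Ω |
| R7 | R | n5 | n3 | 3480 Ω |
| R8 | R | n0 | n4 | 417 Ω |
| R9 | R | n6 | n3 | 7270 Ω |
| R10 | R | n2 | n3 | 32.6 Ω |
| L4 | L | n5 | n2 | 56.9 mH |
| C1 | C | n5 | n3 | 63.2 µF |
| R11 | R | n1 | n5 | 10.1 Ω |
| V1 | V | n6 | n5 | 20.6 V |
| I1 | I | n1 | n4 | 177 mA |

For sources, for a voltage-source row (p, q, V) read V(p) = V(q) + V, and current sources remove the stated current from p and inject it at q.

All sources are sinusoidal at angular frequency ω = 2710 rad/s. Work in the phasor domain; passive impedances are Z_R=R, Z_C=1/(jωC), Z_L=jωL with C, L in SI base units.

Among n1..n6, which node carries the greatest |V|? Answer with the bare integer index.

Apply KCL at each of the 6 non-ground nodes and solve the resulting linear system.
Node n1: branches {L2, R11, I1} → V_1 = -1.081-3.296j
Node n2: branches {R1, L1, R3, R6, R10, L4} → V_2 = 8.949-2.021j
Node n3: branches {R1, R3, R7, R9, R10, C1} → V_3 = 2.723-5.255j
Node n4: branches {L1, L2, R4, R8, I1} → V_4 = 8.562-1.186j
Node n5: branches {R2, L3, R5, R7, L4, C1, R11, V1} → V_5 = -0.01529+0.001585j
Node n6: branches {R4, R6, R9, V1} → V_6 = 20.58+0.001585j
Source currents: i(V1)=-0.8030-0.08010j

6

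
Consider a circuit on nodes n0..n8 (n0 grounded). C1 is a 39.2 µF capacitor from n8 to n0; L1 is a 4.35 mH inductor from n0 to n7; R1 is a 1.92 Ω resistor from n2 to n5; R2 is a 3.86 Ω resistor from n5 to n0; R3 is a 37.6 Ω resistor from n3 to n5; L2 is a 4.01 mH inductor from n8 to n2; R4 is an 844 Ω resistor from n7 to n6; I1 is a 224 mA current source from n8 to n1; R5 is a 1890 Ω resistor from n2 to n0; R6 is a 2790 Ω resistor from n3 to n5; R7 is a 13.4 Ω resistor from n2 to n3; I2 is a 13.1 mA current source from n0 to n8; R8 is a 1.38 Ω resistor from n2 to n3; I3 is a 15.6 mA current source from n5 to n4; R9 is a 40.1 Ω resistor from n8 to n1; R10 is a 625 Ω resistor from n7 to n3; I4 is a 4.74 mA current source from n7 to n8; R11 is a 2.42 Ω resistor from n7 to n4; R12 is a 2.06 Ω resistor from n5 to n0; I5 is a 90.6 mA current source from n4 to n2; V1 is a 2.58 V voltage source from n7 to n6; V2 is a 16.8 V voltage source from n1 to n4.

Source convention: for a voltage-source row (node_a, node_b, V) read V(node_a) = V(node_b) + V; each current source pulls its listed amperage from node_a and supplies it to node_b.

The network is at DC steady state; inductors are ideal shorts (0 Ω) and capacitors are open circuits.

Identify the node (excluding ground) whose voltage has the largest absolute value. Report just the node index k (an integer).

MNA unknowns: 8 node voltages V₁..V_8 plus 4 source currents (L1, L2, V1, V2)
C1: Y=0.000 on G[8,0]
L1: row V0−V7=0, i_L1 at 0,7
R1: Y=0.5208 on G[2,5]
R2: Y=0.2591 on G[5,0]
R3: Y=0.02660 on G[3,5]
L2: row V8−V2=0, i_L2 at 8,2
R4: Y=0.001185 on G[7,6]
I1: z[8]−=0.224, z[1]+=0.224
R5: Y=0.0005291 on G[2,0]
R6: Y=0.0003584 on G[3,5]
R7: Y=0.07463 on G[2,3]
I2: z[0]−=0.0131, z[8]+=0.0131
R8: Y=0.7246 on G[2,3]
I3: z[5]−=0.0156, z[4]+=0.0156
R9: Y=0.02494 on G[8,1]
R10: Y=0.001600 on G[7,3]
I4: z[7]−=0.00474, z[8]+=0.00474
R11: Y=0.4132 on G[7,4]
R12: Y=0.4854 on G[5,0]
I5: z[4]−=0.0906, z[2]+=0.0906
V1: row V7−V6=2.58, i_V1 at 7,6
V2: row V1−V4=16.8, i_V2 at 1,4
solve → V1=16.23, V2=0.8256, V3=0.8081, V4=-0.5691, V5=0.3375, V6=-2.580, V7=0.000, V8=0.8256
aux → i_L1=0.2386, i_L2=0.1780, i_V1=-0.003057, i_V2=-0.1602

1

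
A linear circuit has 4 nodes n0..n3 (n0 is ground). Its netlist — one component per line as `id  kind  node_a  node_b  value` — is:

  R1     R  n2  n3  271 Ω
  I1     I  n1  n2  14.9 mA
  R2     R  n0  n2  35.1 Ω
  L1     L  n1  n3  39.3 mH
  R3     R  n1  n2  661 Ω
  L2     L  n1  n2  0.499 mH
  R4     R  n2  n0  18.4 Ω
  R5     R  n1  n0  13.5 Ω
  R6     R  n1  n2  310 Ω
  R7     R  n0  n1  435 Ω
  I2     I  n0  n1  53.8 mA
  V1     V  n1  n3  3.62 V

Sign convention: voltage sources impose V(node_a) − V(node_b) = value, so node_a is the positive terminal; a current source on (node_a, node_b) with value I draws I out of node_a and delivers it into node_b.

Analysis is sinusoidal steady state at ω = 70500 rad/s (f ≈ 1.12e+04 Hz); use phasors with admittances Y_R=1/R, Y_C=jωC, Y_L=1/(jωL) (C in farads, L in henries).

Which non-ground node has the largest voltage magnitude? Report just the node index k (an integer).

MNA unknowns: 3 node voltages V₁..V_3 plus 1 source current (V1)
R1: Y=0.003690+0.000j on G[2,3]
I1: z[1]−=0.0149, z[2]+=0.0149
R2: Y=0.02849+0.000j on G[0,2]
L1: Y=0.000-0.0003609j on G[1,3]
R3: Y=0.001513+0.000j on G[1,2]
L2: Y=0.000-0.02843j on G[1,2]
R4: Y=0.05435+0.000j on G[2,0]
R5: Y=0.07407+0.000j on G[1,0]
R6: Y=0.003226+0.000j on G[1,2]
R7: Y=0.002299+0.000j on G[0,1]
I2: z[0]−=0.0538, z[1]+=0.0538
V1: row V1−V3=3.62, i_V1 at 1,3
solve → V1=0.5498+0.1251j, V2=0.1425-0.1153j, V3=-3.070+0.1251j
aux → i_V1=-0.01186+0.002194j

3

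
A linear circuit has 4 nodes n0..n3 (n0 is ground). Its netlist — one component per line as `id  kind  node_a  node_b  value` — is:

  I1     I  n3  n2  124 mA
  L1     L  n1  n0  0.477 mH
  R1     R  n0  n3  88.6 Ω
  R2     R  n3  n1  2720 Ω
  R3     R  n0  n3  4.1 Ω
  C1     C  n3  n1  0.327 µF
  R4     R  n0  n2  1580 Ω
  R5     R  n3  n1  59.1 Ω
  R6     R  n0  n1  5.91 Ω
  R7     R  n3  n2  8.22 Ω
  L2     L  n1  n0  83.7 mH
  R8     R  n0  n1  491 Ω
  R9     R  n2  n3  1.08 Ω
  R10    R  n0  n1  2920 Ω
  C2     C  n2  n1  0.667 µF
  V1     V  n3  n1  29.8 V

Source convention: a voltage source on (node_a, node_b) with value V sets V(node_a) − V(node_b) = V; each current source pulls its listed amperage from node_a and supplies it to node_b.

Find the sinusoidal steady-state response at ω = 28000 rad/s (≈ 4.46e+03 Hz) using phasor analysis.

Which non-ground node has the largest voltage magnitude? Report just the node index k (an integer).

1

Apply KCL at each of the 3 non-ground nodes and solve the resulting linear system.
Node n1: branches {L1, R2, C1, R5, R6, L2, R8, R10, C2, V1} → V_1 = -17.30-3.047j
Node n2: branches {I1, R4, R7, R9, C2} → V_2 = 12.60-3.578j
Node n3: branches {I1, R1, R2, R3, C1, R5, R7, R9, V1} → V_3 = 12.50-3.047j
Source currents: i(V1)=-3.723-0.05144j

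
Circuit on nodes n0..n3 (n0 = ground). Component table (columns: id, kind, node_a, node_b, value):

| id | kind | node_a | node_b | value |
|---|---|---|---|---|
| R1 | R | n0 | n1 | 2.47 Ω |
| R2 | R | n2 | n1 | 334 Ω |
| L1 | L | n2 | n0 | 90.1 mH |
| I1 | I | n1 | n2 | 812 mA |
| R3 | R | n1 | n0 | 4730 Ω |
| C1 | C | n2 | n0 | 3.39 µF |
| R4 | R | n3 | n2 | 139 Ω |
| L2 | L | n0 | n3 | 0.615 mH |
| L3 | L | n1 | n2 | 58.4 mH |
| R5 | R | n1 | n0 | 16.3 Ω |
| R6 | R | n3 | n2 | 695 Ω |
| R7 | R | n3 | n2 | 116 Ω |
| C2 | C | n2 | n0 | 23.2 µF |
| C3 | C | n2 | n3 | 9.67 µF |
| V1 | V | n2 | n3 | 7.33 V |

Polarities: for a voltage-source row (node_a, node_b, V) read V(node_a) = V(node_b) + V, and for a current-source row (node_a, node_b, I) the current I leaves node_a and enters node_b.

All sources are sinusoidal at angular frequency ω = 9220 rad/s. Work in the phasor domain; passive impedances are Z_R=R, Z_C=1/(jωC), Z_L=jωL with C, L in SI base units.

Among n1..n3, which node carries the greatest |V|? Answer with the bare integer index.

MNA unknowns: 3 node voltages V₁..V_3 plus 1 source current (V1)
R1: Y=0.4049+0.000j on G[0,1]
R2: Y=0.002994+0.000j on G[2,1]
L1: Y=0.000-0.001204j on G[2,0]
I1: z[1]−=0.812, z[2]+=0.812
R3: Y=0.0002114+0.000j on G[1,0]
C1: Y=0.000+0.03126j on G[2,0]
R4: Y=0.007194+0.000j on G[3,2]
L2: Y=0.000-0.1764j on G[0,3]
L3: Y=0.000-0.001857j on G[1,2]
R5: Y=0.06135+0.000j on G[1,0]
R6: Y=0.001439+0.000j on G[3,2]
R7: Y=0.008621+0.000j on G[3,2]
C2: Y=0.000+0.2139j on G[2,0]
C3: Y=0.000+0.08916j on G[2,3]
V1: row V2−V3=7.33, i_V1 at 2,3
solve → V1=-1.903-0.01605j, V2=-19.01-13.13j, V3=-26.34-13.13j
aux → i_V1=-2.442+3.992j

3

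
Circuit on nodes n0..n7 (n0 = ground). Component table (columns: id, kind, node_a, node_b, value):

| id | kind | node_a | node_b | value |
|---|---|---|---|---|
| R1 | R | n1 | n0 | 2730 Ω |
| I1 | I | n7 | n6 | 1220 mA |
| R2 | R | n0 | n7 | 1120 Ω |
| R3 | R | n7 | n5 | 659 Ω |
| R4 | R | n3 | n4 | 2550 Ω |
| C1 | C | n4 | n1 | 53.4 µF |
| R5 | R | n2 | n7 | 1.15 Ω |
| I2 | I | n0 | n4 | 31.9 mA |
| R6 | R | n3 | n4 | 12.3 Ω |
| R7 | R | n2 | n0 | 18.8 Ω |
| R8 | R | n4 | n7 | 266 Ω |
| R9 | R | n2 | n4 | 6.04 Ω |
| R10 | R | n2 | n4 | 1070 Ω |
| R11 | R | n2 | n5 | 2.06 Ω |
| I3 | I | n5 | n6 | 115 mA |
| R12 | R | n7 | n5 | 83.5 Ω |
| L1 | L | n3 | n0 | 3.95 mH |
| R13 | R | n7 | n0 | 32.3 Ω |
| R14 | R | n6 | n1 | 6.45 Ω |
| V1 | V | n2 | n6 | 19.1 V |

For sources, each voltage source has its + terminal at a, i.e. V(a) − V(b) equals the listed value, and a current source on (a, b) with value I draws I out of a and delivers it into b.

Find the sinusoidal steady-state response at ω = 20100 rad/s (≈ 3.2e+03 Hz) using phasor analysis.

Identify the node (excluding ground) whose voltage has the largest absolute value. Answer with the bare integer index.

Apply KCL at each of the 7 non-ground nodes and solve the resulting linear system.
Node n1: branches {R1, C1, R14} → V_1 = -7.535-0.5466j
Node n2: branches {R5, R7, R9, R10, R11, V1} → V_2 = 1.396-1.045j
Node n3: branches {R4, R6, L1} → V_3 = -6.987-3.090j
Node n4: branches {R4, C1, I2, R6, R8, R9, R10} → V_4 = -7.463-2.013j
Node n5: branches {R3, R11, I3, R12} → V_5 = 1.127-1.044j
Node n6: branches {I1, I3, R14, V1} → V_6 = -17.70-1.045j
Node n7: branches {I1, R2, R3, R5, R8, R12, R13} → V_7 = -0.02081-1.012j
Source currents: i(V1)=-2.912-0.07719j

6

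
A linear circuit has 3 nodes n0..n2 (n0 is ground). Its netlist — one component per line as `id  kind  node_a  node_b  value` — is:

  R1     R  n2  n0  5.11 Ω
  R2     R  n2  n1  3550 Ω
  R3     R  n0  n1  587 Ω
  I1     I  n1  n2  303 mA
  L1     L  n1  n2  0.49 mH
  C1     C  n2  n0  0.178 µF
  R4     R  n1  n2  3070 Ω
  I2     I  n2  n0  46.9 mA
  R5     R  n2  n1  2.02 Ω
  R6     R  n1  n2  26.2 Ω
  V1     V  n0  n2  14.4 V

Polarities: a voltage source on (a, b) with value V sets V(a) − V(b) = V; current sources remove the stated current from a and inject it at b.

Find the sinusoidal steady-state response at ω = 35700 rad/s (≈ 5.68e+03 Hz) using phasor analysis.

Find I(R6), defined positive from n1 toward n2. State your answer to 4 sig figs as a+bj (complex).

Apply KCL at each of the 2 non-ground nodes and solve the resulting linear system.
Node n1: branches {R2, R3, I1, L1, R4, R5, R6} → V_1 = -14.91-0.05488j
Node n2: branches {R1, R2, I1, L1, C1, R4, I2, R5, R6, V1} → V_2 = -14.40+0.000j
Source currents: i(V1)=-2.797-0.09160j

-0.01962-0.002095j A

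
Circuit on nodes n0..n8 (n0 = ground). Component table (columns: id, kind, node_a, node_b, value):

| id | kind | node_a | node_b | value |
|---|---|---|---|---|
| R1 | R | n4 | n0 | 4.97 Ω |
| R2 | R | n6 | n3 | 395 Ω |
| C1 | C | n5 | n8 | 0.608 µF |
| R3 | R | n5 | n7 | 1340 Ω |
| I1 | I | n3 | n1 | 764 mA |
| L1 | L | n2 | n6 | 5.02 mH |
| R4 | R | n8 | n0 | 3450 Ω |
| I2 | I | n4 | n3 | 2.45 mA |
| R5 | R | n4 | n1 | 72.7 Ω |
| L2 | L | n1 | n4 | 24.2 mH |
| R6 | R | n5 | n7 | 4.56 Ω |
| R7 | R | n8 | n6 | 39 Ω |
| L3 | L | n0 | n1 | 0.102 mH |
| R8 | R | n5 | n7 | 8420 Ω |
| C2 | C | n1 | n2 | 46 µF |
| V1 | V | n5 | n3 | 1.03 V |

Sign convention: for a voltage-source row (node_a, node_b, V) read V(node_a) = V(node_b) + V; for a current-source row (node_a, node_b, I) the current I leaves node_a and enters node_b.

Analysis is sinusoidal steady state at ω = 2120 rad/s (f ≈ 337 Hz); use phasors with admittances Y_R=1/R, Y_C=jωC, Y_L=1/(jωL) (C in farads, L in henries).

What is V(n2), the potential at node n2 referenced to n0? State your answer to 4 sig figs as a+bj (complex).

0.03385+7.791j V

Element admittances at ω=2120 rad/s:
  Y(R1) = 0.2012+0.000j S between n4,n0
  Y(R2) = 0.002532+0.000j S between n6,n3
  Y(C1) = 0.000+0.001289j S between n5,n8
  Y(R3) = 0.0007463+0.000j S between n5,n7
  I1: injects 0.764 A into n1 (from n3)
  Y(L1) = 0.000-0.09396j S between n2,n6
  Y(R4) = 0.0002899+0.000j S between n8,n0
  I2: injects 0.00245 A into n3 (from n4)
  Y(R5) = 0.01376+0.000j S between n4,n1
  Y(L2) = 0.000-0.01949j S between n1,n4
  Y(R6) = 0.2193+0.000j S between n5,n7
  Y(R7) = 0.02564+0.000j S between n8,n6
  Y(L3) = 0.000-4.624j S between n0,n1
  Y(R8) = 0.0001188+0.000j S between n5,n7
  Y(C2) = 0.000+0.09752j S between n1,n2
  V1: constraint V(n5)−V(n3) = 1.03
Assemble and solve the 9×9 MNA system:
  V(n1)=-0.0007690+0.0008888j  V(n2)=0.03385+7.791j  V(n3)=-235.8+116.0j  V(n4)=-0.01128-0.0008966j  V(n5)=-234.8+116.0j  V(n6)=-0.002079-0.2939j  V(n7)=-234.8+116.0j  V(n8)=-6.348-11.65j
  i(V1)=0.1645+0.2945j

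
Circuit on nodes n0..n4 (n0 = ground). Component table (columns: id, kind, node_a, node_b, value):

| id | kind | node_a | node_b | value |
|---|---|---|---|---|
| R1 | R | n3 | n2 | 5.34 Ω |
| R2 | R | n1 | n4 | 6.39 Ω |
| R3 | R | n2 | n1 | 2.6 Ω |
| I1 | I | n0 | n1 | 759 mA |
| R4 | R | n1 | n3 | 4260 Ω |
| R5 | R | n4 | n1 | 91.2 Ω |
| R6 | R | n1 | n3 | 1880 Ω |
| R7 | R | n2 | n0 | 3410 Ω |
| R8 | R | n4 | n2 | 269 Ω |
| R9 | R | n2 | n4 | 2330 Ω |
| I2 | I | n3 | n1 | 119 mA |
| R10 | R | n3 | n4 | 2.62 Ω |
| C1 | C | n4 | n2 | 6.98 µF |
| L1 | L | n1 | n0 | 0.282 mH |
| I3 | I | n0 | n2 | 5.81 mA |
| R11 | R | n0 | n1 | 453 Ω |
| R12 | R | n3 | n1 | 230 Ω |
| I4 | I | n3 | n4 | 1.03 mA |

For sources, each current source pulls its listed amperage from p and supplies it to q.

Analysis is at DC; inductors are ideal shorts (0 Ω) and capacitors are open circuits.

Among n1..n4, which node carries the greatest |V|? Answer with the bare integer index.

3

MNA unknowns: 4 node voltages V₁..V_4 plus 1 source current (L1)
R1: Y=0.1873 on G[3,2]
R2: Y=0.1565 on G[1,4]
R3: Y=0.3846 on G[2,1]
I1: z[0]−=0.759, z[1]+=0.759
R4: Y=0.0002347 on G[1,3]
R5: Y=0.01096 on G[4,1]
R6: Y=0.0005319 on G[1,3]
R7: Y=0.0002933 on G[2,0]
R8: Y=0.003717 on G[4,2]
R9: Y=0.0004292 on G[2,4]
I2: z[3]−=0.119, z[1]+=0.119
R10: Y=0.3817 on G[3,4]
C1: Y=0.000 on G[4,2]
L1: row V1−V0=0, i_L1 at 1,0
I3: z[0]−=0.00581, z[2]+=0.00581
R11: Y=0.002208 on G[0,1]
R12: Y=0.004348 on G[3,1]
I4: z[3]−=0.00103, z[4]+=0.00103
solve → V1=0.000, V2=-0.1461, V3=-0.4733, V4=-0.3257
aux → i_L1=0.7649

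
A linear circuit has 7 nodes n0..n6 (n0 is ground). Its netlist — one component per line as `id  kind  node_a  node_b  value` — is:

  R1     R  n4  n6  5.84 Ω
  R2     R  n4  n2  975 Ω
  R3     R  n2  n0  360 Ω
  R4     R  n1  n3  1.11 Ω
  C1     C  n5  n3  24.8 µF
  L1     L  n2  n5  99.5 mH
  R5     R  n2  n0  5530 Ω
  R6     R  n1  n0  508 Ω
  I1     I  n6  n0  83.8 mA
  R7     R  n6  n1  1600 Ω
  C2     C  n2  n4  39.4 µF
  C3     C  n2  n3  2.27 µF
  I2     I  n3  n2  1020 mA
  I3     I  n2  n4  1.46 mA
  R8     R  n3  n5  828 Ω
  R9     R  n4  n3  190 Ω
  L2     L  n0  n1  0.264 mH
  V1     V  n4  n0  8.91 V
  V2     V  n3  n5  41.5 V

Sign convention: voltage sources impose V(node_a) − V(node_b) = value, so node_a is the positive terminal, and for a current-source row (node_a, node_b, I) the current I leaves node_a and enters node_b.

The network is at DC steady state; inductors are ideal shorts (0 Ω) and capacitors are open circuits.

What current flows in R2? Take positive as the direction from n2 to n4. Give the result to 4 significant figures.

Apply KCL at each of the 6 non-ground nodes and solve the resulting linear system.
Node n1: branches {R4, R6, R7, L2} → V_1 = 0.000
Node n2: branches {R2, R3, L1, R5, C2, C3, I2, I3} → V_2 = -41.26
Node n3: branches {R4, C1, C3, I2, R8, R9, V2} → V_3 = 0.2416
Node n4: branches {R1, R2, C2, I3, R9, V1} → V_4 = 8.910
Node n5: branches {C1, L1, R8, V2} → V_5 = -41.26
Node n6: branches {R1, I1, R7} → V_6 = 8.390
Source currents: i(L1)=1.192, i(L2)=-0.2229, i(V1)=-0.1847, i(V2)=-1.242

-0.05145 A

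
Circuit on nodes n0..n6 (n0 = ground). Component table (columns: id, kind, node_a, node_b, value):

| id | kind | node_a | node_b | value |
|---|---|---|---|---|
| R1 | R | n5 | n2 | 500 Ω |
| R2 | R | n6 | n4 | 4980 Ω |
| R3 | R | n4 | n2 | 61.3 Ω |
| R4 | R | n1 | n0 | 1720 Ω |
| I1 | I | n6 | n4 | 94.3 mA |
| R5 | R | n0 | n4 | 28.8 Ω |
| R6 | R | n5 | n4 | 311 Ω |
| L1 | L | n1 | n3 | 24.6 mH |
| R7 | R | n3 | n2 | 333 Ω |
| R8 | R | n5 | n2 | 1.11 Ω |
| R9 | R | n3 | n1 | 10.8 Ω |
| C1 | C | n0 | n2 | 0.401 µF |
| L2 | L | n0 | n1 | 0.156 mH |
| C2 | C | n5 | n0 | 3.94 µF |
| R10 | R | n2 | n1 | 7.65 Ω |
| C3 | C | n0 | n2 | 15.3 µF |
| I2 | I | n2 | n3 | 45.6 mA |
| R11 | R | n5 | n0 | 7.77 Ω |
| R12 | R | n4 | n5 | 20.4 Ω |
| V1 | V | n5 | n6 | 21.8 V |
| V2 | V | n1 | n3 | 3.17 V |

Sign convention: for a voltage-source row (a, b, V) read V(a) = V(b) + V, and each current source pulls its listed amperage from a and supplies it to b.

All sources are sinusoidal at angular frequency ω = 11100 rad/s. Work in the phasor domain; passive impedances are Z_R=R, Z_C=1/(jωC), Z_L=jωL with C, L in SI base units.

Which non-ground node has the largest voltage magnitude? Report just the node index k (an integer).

MNA unknowns: 6 node voltages V₁..V_6 plus 2 source currents (V1, V2)
R1: Y=0.002000+0.000j on G[5,2]
R2: Y=0.0002008+0.000j on G[6,4]
R3: Y=0.01631+0.000j on G[4,2]
R4: Y=0.0005814+0.000j on G[1,0]
I1: z[6]−=0.0943, z[4]+=0.0943
R5: Y=0.03472+0.000j on G[0,4]
R6: Y=0.003215+0.000j on G[5,4]
L1: Y=0.000-0.003662j on G[1,3]
R7: Y=0.003003+0.000j on G[3,2]
R8: Y=0.9009+0.000j on G[5,2]
R9: Y=0.09259+0.000j on G[3,1]
C1: Y=0.000+0.004451j on G[0,2]
L2: Y=0.000-0.5775j on G[0,1]
C2: Y=0.000+0.04373j on G[5,0]
R10: Y=0.1307+0.000j on G[2,1]
C3: Y=0.000+0.1698j on G[0,2]
I2: z[2]−=0.0456, z[3]+=0.0456
R11: Y=0.1287+0.000j on G[5,0]
R12: Y=0.04902+0.000j on G[4,5]
V1: row V5−V6=21.8, i_V1 at 5,6
V2: row V1−V3=3.17, i_V2 at 1,3
solve → V1=-0.02585+0.06076j, V2=-0.1758+0.1727j, V3=-3.196+0.06076j, V4=0.7466+0.1065j, V5=-0.1869+0.1565j, V6=-21.99+0.1565j
aux → i_V1=0.08974+1.004e-05j, i_V2=-0.3482+0.01127j

6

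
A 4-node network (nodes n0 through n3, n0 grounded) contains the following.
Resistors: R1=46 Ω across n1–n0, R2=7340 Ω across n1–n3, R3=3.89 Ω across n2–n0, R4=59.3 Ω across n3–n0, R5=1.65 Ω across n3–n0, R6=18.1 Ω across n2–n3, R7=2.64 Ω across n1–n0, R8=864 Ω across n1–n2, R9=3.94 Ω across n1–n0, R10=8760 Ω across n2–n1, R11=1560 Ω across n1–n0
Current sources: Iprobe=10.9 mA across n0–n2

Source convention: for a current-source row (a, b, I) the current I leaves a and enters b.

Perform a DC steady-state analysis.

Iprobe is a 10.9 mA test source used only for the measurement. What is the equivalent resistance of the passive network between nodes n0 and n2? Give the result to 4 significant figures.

R_eq = 3.235 Ω

Element admittances at DC:
  Y(R1) = 0.02174 S between n1,n0
  Y(R2) = 0.0001362 S between n1,n3
  Y(R3) = 0.2571 S between n2,n0
  Y(R4) = 0.01686 S between n3,n0
  Y(R5) = 0.6061 S between n3,n0
  Y(R6) = 0.05525 S between n2,n3
  Y(R7) = 0.3788 S between n1,n0
  Y(R8) = 0.001157 S between n1,n2
  Y(R9) = 0.2538 S between n1,n0
  Y(R10) = 0.0001142 S between n2,n1
  Y(R11) = 0.0006410 S between n1,n0
  Iprobe: injects 0.0109 A into n2 (from n0)
Assemble and solve the 3×3 MNA system:
  V(n1)=6.891e-05  V(n2)=0.03527  V(n3)=0.002872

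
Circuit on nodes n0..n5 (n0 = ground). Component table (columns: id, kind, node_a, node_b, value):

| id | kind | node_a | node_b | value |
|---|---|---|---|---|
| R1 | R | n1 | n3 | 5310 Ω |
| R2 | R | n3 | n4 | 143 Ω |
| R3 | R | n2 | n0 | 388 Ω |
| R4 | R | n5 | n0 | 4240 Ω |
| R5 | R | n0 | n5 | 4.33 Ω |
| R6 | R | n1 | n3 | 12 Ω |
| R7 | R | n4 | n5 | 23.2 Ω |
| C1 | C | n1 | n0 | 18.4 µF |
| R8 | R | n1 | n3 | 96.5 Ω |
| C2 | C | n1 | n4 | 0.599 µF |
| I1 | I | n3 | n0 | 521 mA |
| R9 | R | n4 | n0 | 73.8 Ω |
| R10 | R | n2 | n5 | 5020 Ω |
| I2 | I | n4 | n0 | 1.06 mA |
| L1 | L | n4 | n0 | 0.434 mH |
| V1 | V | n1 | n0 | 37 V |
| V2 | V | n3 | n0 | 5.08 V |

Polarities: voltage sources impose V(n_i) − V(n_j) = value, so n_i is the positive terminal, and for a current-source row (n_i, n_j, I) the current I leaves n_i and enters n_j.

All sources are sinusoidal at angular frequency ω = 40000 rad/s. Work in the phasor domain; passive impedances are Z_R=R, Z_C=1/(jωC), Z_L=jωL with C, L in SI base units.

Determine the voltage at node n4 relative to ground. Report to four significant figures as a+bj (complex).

-6.381+11.81j V

Element admittances at ω=40000 rad/s:
  Y(R1) = 0.0001883+0.000j S between n1,n3
  Y(R2) = 0.006993+0.000j S between n3,n4
  Y(R3) = 0.002577+0.000j S between n2,n0
  Y(R4) = 0.0002358+0.000j S between n5,n0
  Y(R5) = 0.2309+0.000j S between n0,n5
  Y(R6) = 0.08333+0.000j S between n1,n3
  Y(R7) = 0.04310+0.000j S between n4,n5
  Y(C1) = 0.000+0.7360j S between n1,n0
  Y(R8) = 0.01036+0.000j S between n1,n3
  Y(C2) = 0.000+0.02396j S between n1,n4
  I1: injects 0.521 A into n0 (from n3)
  Y(R9) = 0.01355+0.000j S between n4,n0
  Y(R10) = 0.0001992+0.000j S between n2,n5
  I2: injects 0.00106 A into n0 (from n4)
  Y(L1) = 0.000-0.05760j S between n4,n0
  V1: constraint V(n1)−V(n0) = 37
  V2: constraint V(n3)−V(n0) = 5.08
Assemble and solve the 7×7 MNA system:
  V(n1)=37.00+0.000j  V(n2)=-0.07190+0.1331j  V(n3)=5.080+0.000j  V(n4)=-6.381+11.81j  V(n5)=-1.002+1.855j
  i(V1)=-3.280-28.27j  i(V2)=2.396+0.08260j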